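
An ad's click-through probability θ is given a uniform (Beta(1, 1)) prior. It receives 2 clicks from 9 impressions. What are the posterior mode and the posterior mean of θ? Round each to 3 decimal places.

MAP = 0.222; posterior mean = 0.273

Posterior: Beta(1+2, 1+7) = Beta(3, 8).
Mode = (3−1)/(3+8−2) = 2/9 = 0.222.
With a flat prior the MAP equals the MLE, 2/9.
Mean = 3/(3+8) = 3/11 = 0.273.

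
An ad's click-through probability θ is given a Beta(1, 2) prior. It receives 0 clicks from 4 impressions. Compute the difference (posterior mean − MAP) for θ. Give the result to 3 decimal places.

Posterior: Beta(1+0, 2+4) = Beta(1, 6).
Since α = 1 ≤ 1 and β > 1, the Beta density is monotone decreasing on [0,1]; the mode is at 0.
Mean = 1/(1+6) = 0.143.
Difference = 0.143 − 0.000 = 0.143.

0.143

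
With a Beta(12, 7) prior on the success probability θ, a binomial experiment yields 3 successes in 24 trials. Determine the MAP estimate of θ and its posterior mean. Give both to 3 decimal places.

MAP: 0.341. Posterior mean: 0.349.

Posterior: Beta(12+3, 7+21) = Beta(15, 28).
Mode = (15−1)/(15+28−2) = 14/41 = 0.341.
Mean = 15/(15+28) = 15/43 = 0.349.
Mean > mode: the posterior has a right tail.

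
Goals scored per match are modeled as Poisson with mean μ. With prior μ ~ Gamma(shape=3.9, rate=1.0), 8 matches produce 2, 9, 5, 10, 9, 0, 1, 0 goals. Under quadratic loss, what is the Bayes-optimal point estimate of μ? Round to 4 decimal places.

Σ counts = 36. Posterior: Gamma(shape = 3.9+36 = 39.9, rate = 1.0+8 = 9.0).
Mode = (α−1)/β = 38.9/9.0 = 4.3222.
Mean = α/β = 39.9/9.0 = 4.4333.
Quadratic loss ⇒ the optimal estimator is the posterior mean.

4.4333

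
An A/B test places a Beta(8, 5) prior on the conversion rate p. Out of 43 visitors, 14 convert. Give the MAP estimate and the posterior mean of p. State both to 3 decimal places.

Posterior: Beta(8+14, 5+29) = Beta(22, 34).
Mode = (22−1)/(22+34−2) = 21/54 = 0.389.
Mean = 22/(22+34) = 22/56 = 0.393.

p_MAP = 0.389, E[p|data] = 0.393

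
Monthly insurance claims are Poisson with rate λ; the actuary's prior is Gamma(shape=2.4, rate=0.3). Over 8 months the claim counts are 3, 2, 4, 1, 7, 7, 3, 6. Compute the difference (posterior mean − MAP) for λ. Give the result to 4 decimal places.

0.1205

Σ counts = 33. Posterior: Gamma(shape = 2.4+33 = 35.4, rate = 0.3+8 = 8.3).
Mode = (α−1)/β = 34.4/8.3 = 4.1446.
Mean = α/β = 35.4/8.3 = 4.2651.
Difference = 4.2651 − 4.1446 = 0.1205.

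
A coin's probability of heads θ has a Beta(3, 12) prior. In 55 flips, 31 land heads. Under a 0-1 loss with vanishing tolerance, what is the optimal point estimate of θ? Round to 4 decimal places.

0.4853

Posterior: Beta(3+31, 12+24) = Beta(34, 36).
Mode = (34−1)/(34+36−2) = 33/68 = 0.4853.
Mean = 34/(34+36) = 34/70 = 0.4857.
This is the posterior mode — the MAP estimate.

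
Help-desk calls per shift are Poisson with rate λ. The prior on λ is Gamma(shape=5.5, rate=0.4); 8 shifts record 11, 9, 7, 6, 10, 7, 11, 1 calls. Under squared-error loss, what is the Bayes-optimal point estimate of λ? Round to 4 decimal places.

Σ counts = 62. Posterior: Gamma(shape = 5.5+62 = 67.5, rate = 0.4+8 = 8.4).
Mode = (α−1)/β = 66.5/8.4 = 7.9167.
Mean = α/β = 67.5/8.4 = 8.0357.
Squared-error loss ⇒ the optimal estimator is the posterior mean.

8.0357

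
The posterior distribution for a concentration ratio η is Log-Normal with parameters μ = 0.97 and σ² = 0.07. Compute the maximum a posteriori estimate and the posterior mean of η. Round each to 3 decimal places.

Mode = exp(μ − σ²) = exp(0.90) = 2.460.
Mean = exp(μ + σ²/2) = exp(1.005) = 2.732.

η_MAP = 2.460, E[η|data] = 2.732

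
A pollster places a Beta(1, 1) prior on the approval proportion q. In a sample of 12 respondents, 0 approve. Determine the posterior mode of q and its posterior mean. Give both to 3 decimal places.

Posterior: Beta(1+0, 1+12) = Beta(1, 13).
Since α = 1 ≤ 1 and β > 1, the Beta density is monotone decreasing on [0,1]; the mode is at 0.
Mean = 1/(1+13) = 0.071.
The mean is pulled above the mode by the posterior's right skew.

MAP: 0.000. Posterior mean: 0.071.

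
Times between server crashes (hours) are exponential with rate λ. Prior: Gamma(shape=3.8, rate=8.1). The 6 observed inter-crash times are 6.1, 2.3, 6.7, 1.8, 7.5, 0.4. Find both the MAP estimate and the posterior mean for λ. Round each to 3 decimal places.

λ_MAP = 0.267, E[λ|data] = 0.298

Σ times = 24.8. Posterior: Gamma(shape = 3.8+6 = 9.8, rate = 8.1+24.8 = 32.9).
Mode = (α−1)/β = 8.8/32.9 = 0.267.
Mean = α/β = 9.8/32.9 = 0.298.
Mean > mode: the posterior has a right tail.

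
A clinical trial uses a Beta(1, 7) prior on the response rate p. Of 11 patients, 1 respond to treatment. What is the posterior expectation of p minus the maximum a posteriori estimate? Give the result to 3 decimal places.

Posterior: Beta(1+1, 7+10) = Beta(2, 17).
Mode = (2−1)/(2+17−2) = 1/17 = 0.059.
Mean = 2/(2+17) = 2/19 = 0.105.
Difference = 0.105 − 0.059 = 0.046.
The posterior is right-skewed, so the mean exceeds the mode.

0.046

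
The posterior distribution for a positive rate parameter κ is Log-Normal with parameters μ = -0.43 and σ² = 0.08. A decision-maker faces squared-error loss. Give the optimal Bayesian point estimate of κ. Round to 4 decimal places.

0.6771

Mode = exp(μ − σ²) = exp(-0.51) = 0.6005.
Mean = exp(μ + σ²/2) = exp(-0.390) = 0.6771.
Squared-error loss ⇒ the optimal estimator is the posterior mean.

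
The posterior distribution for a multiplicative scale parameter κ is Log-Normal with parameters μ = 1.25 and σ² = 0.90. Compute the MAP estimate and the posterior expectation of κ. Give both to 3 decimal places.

MAP = 1.419, posterior mean = 5.474

Mode = exp(μ − σ²) = exp(0.35) = 1.419.
Mean = exp(μ + σ²/2) = exp(1.700) = 5.474.
Mean > mode: the posterior has a right tail.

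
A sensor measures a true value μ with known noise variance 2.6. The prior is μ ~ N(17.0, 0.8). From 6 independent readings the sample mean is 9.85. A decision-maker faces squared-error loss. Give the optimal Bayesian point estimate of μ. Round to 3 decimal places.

12.362

Posterior for μ is Normal. Precision-weighted mean: (1/0.8·17.0 + 6/2.6·9.85) / (1/0.8 + 6/2.6) = 12.362.
A Normal posterior is symmetric, so mode = mean.
Squared-error loss ⇒ the optimal estimator is the posterior mean.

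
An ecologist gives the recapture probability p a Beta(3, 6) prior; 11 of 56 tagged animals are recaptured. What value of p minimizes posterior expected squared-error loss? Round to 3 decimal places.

0.215

Posterior: Beta(3+11, 6+45) = Beta(14, 51).
Mode = (14−1)/(14+51−2) = 13/63 = 0.206.
Mean = 14/(14+51) = 14/65 = 0.215.
Squared-error loss ⇒ the optimal estimator is the posterior mean.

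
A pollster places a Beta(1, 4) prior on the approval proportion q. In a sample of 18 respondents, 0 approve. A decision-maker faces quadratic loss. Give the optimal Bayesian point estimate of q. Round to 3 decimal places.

Posterior: Beta(1+0, 4+18) = Beta(1, 22).
Since α = 1 ≤ 1 and β > 1, the Beta density is monotone decreasing on [0,1]; the mode is at 0.
Mean = 1/(1+22) = 0.043.
Quadratic loss ⇒ the optimal estimator is the posterior mean.

0.043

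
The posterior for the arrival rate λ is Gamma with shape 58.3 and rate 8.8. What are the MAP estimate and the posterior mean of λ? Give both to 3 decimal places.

Mode = (α−1)/β = 57.3/8.8 = 6.511.
Mean = α/β = 58.3/8.8 = 6.625.
The posterior is right-skewed, so the mean exceeds the mode.

MAP: 6.511. Posterior mean: 6.625.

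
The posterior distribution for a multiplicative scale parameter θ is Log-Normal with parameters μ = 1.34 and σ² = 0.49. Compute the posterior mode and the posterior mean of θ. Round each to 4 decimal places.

MAP = 2.3396, posterior mean = 4.8793

Mode = exp(μ − σ²) = exp(0.85) = 2.3396.
Mean = exp(μ + σ²/2) = exp(1.585) = 4.8793.
Right-skewed posterior ⇒ mode < mean.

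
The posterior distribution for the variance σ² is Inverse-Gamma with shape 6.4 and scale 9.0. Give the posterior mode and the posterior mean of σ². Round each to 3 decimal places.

Mode = β/(α+1) = 9.0/7.4 = 1.216.
Mean = β/(α−1) = 9.0/5.4 = 1.667.
Mean > mode: the posterior has a right tail.

MAP: 1.216. Posterior mean: 1.667.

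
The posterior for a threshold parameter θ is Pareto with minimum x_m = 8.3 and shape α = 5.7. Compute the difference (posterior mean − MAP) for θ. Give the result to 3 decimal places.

The Pareto density is strictly decreasing on [x_m, ∞), so the mode is x_m = 8.300.
Mean = α·x_m/(α−1) = 5.7·8.3/4.7 = 10.066.
Difference = 10.066 − 8.300 = 1.766.
The mean is pulled above the mode by the posterior's right skew.

1.766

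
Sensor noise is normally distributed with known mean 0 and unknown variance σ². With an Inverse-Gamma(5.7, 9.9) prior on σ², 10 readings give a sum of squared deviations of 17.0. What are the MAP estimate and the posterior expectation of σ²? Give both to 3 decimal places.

Posterior: Inverse-Gamma(shape = 5.7+10/2 = 10.7, scale = 9.9+17.0/2 = 18.4).
Mode = β/(α+1) = 18.4/11.7 = 1.573.
Mean = β/(α−1) = 18.4/9.7 = 1.897.

MAP = 1.573, posterior mean = 1.897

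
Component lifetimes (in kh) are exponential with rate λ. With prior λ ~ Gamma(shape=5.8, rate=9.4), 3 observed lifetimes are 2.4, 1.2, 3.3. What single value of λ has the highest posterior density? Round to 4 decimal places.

Σ times = 6.9. Posterior: Gamma(shape = 5.8+3 = 8.8, rate = 9.4+6.9 = 16.3).
Mode = (α−1)/β = 7.8/16.3 = 0.4785.
Mean = α/β = 8.8/16.3 = 0.5399.
This is the posterior mode — the MAP estimate.

0.4785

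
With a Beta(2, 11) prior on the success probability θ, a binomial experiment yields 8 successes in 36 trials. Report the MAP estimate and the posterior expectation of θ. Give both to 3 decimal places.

Posterior: Beta(2+8, 11+28) = Beta(10, 39).
Mode = (10−1)/(10+39−2) = 9/47 = 0.191.
Mean = 10/(10+39) = 10/49 = 0.204.

θ_MAP = 0.191, E[θ|data] = 0.204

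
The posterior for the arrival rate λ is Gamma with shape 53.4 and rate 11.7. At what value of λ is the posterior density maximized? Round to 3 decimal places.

Mode = (α−1)/β = 52.4/11.7 = 4.479.
Mean = α/β = 53.4/11.7 = 4.564.
This is the posterior mode — the MAP estimate.

4.479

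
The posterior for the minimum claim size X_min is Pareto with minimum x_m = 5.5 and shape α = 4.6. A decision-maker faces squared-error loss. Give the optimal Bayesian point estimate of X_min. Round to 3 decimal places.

7.028

The Pareto density is strictly decreasing on [x_m, ∞), so the mode is x_m = 5.500.
Mean = α·x_m/(α−1) = 4.6·5.5/3.6 = 7.028.
Squared-error loss ⇒ the optimal estimator is the posterior mean.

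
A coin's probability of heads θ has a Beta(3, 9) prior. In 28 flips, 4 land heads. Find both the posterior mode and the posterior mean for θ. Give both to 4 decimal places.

Posterior: Beta(3+4, 9+24) = Beta(7, 33).
Mode = (7−1)/(7+33−2) = 6/38 = 0.1579.
Mean = 7/(7+33) = 7/40 = 0.1750.

posterior mode = 0.1579, posterior mean = 0.1750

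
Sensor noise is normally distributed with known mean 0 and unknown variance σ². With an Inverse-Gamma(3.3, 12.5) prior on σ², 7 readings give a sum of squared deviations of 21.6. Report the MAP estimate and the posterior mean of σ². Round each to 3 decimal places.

MAP = 2.987; posterior mean = 4.017

Posterior: Inverse-Gamma(shape = 3.3+7/2 = 6.8, scale = 12.5+21.6/2 = 23.3).
Mode = β/(α+1) = 23.3/7.8 = 2.987.
Mean = β/(α−1) = 23.3/5.8 = 4.017.
Mean > mode: the posterior has a right tail.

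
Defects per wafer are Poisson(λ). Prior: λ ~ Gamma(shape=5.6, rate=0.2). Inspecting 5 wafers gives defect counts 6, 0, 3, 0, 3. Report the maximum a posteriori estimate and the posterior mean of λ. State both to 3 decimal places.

Σ counts = 12. Posterior: Gamma(shape = 5.6+12 = 17.6, rate = 0.2+5 = 5.2).
Mode = (α−1)/β = 16.6/5.2 = 3.192.
Mean = α/β = 17.6/5.2 = 3.385.

MAP = 3.192, posterior mean = 3.385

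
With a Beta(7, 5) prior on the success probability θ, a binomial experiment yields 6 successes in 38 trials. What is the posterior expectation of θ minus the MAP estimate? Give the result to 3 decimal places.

0.010

Posterior: Beta(7+6, 5+32) = Beta(13, 37).
Mode = (13−1)/(13+37−2) = 12/48 = 0.250.
Mean = 13/(13+37) = 13/50 = 0.260.
Difference = 0.260 − 0.250 = 0.010.
The mean is pulled above the mode by the posterior's right skew.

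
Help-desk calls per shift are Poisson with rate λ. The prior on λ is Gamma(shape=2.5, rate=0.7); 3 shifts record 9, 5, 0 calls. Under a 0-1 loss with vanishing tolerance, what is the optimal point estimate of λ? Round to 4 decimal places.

Σ counts = 14. Posterior: Gamma(shape = 2.5+14 = 16.5, rate = 0.7+3 = 3.7).
Mode = (α−1)/β = 15.5/3.7 = 4.1892.
Mean = α/β = 16.5/3.7 = 4.4595.
This is the posterior mode — the MAP estimate.

4.1892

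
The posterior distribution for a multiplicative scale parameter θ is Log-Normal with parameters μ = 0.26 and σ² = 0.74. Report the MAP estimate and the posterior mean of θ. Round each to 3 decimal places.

MAP estimate = 0.619, posterior mean = 1.878

Mode = exp(μ − σ²) = exp(-0.48) = 0.619.
Mean = exp(μ + σ²/2) = exp(0.630) = 1.878.
The mean is pulled above the mode by the posterior's right skew.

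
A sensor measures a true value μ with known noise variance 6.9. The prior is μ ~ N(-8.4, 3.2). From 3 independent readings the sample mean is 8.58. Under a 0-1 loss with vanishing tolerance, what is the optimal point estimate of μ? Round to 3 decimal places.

Posterior for μ is Normal. Precision-weighted mean: (1/3.2·-8.4 + 3/6.9·8.58) / (1/3.2 + 3/6.9) = 1.479.
A Normal posterior is symmetric, so mode = mean.
This is the posterior mode — the MAP estimate.

1.479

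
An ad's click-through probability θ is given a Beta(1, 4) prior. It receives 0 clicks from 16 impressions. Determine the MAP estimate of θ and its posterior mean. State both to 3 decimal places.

θ_MAP = 0.000, E[θ|data] = 0.048

Posterior: Beta(1+0, 4+16) = Beta(1, 20).
Since α = 1 ≤ 1 and β > 1, the Beta density is monotone decreasing on [0,1]; the mode is at 0.
Mean = 1/(1+20) = 0.048.
Mean > mode: the posterior has a right tail.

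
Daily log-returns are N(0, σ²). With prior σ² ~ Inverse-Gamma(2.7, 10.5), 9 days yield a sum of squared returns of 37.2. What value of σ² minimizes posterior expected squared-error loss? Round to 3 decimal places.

Posterior: Inverse-Gamma(shape = 2.7+9/2 = 7.2, scale = 10.5+37.2/2 = 29.1).
Mode = β/(α+1) = 29.1/8.2 = 3.549.
Mean = β/(α−1) = 29.1/6.2 = 4.694.
Squared-error loss ⇒ the optimal estimator is the posterior mean.

4.694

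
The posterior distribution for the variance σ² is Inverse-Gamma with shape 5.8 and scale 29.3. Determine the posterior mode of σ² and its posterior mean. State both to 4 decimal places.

MAP = 4.3088, posterior mean = 6.1042

Mode = β/(α+1) = 29.3/6.8 = 4.3088.
Mean = β/(α−1) = 29.3/4.8 = 6.1042.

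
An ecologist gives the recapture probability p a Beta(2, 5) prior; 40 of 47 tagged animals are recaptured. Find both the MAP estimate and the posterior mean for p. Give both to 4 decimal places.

Posterior: Beta(2+40, 5+7) = Beta(42, 12).
Mode = (42−1)/(42+12−2) = 41/52 = 0.7885.
Mean = 42/(42+12) = 42/54 = 0.7778.

MAP: 0.7885. Posterior mean: 0.7778.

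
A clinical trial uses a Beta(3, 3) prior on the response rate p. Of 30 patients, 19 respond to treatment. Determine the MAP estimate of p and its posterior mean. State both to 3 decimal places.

Posterior: Beta(3+19, 3+11) = Beta(22, 14).
Mode = (22−1)/(22+14−2) = 21/34 = 0.618.
Mean = 22/(22+14) = 22/36 = 0.611.

MAP = 0.618; posterior mean = 0.611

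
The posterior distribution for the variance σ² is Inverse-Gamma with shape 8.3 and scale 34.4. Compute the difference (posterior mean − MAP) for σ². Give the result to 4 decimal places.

1.0134

Mode = β/(α+1) = 34.4/9.3 = 3.6989.
Mean = β/(α−1) = 34.4/7.3 = 4.7123.
Difference = 4.7123 − 3.6989 = 1.0134.
Right-skewed posterior ⇒ mode < mean.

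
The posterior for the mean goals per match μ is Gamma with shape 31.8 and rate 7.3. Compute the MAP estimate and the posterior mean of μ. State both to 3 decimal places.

MAP = 4.219, posterior mean = 4.356

Mode = (α−1)/β = 30.8/7.3 = 4.219.
Mean = α/β = 31.8/7.3 = 4.356.
Mean > mode: the posterior has a right tail.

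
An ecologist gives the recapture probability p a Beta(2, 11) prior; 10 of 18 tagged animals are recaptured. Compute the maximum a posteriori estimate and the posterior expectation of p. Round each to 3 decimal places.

Posterior: Beta(2+10, 11+8) = Beta(12, 19).
Mode = (12−1)/(12+19−2) = 11/29 = 0.379.
Mean = 12/(12+19) = 12/31 = 0.387.

MAP = 0.379; posterior mean = 0.387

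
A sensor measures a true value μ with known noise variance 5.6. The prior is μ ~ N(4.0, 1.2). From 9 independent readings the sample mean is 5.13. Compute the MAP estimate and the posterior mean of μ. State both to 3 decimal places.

Posterior for μ is Normal. Precision-weighted mean: (1/1.2·4.0 + 9/5.6·5.13) / (1/1.2 + 9/5.6) = 4.744.
A Normal posterior is symmetric, so mode = mean.

MAP = 4.744; posterior mean = 4.744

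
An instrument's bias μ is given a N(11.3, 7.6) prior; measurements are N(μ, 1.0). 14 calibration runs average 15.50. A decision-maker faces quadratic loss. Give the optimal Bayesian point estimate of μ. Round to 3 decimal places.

Posterior for μ is Normal. Precision-weighted mean: (1/7.6·11.3 + 14/1.0·15.50) / (1/7.6 + 14/1.0) = 15.461.
A Normal posterior is symmetric, so mode = mean.
Quadratic loss ⇒ the optimal estimator is the posterior mean.

15.461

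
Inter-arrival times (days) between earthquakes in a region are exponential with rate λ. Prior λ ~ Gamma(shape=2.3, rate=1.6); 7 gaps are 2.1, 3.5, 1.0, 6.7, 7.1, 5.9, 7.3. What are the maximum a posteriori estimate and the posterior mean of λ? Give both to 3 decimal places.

Σ times = 33.6. Posterior: Gamma(shape = 2.3+7 = 9.3, rate = 1.6+33.6 = 35.2).
Mode = (α−1)/β = 8.3/35.2 = 0.236.
Mean = α/β = 9.3/35.2 = 0.264.

MAP: 0.236. Posterior mean: 0.264.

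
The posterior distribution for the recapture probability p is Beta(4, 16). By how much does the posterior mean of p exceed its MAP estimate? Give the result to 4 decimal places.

Mode = (4−1)/(4+16−2) = 3/18 = 0.1667.
Mean = 4/(4+16) = 4/20 = 0.2000.
Difference = 0.2000 − 0.1667 = 0.0333.

0.0333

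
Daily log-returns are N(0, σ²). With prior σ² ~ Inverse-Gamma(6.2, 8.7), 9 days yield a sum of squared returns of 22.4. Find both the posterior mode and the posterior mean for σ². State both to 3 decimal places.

Posterior: Inverse-Gamma(shape = 6.2+9/2 = 10.7, scale = 8.7+22.4/2 = 19.9).
Mode = β/(α+1) = 19.9/11.7 = 1.701.
Mean = β/(α−1) = 19.9/9.7 = 2.052.
Right-skewed posterior ⇒ mode < mean.

σ²_MAP = 1.701, E[σ²|data] = 2.052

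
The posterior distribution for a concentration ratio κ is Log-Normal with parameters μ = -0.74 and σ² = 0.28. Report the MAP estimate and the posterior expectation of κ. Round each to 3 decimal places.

Mode = exp(μ − σ²) = exp(-1.02) = 0.361.
Mean = exp(μ + σ²/2) = exp(-0.600) = 0.549.
Right-skewed posterior ⇒ mode < mean.

MAP estimate = 0.361, posterior expectation = 0.549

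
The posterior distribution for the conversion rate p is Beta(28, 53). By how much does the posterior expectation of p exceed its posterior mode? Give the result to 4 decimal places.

Mode = (28−1)/(28+53−2) = 27/79 = 0.3418.
Mean = 28/(28+53) = 28/81 = 0.3457.
Difference = 0.3457 − 0.3418 = 0.0039.
The mean is pulled above the mode by the posterior's right skew.

0.0039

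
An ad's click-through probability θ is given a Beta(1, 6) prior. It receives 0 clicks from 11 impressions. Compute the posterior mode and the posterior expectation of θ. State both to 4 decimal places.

Posterior: Beta(1+0, 6+11) = Beta(1, 17).
Since α = 1 ≤ 1 and β > 1, the Beta density is monotone decreasing on [0,1]; the mode is at 0.
Mean = 1/(1+17) = 0.0556.
The posterior is right-skewed, so the mean exceeds the mode.

MAP = 0.0000; posterior mean = 0.0556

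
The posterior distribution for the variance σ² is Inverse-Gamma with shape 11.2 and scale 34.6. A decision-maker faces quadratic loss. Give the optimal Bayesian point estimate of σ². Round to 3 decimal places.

3.392

Mode = β/(α+1) = 34.6/12.2 = 2.836.
Mean = β/(α−1) = 34.6/10.2 = 3.392.
Quadratic loss ⇒ the optimal estimator is the posterior mean.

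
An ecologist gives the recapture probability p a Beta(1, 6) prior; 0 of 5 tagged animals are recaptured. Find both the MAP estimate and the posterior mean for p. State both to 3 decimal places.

MAP = 0.000, posterior mean = 0.083

Posterior: Beta(1+0, 6+5) = Beta(1, 11).
Since α = 1 ≤ 1 and β > 1, the Beta density is monotone decreasing on [0,1]; the mode is at 0.
Mean = 1/(1+11) = 0.083.
Right-skewed posterior ⇒ mode < mean.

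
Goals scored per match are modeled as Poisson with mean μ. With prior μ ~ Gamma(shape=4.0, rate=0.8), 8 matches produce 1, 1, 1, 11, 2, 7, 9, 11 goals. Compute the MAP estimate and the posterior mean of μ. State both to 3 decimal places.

MAP estimate = 5.227, posterior mean = 5.341

Σ counts = 43. Posterior: Gamma(shape = 4.0+43 = 47.0, rate = 0.8+8 = 8.8).
Mode = (α−1)/β = 46.0/8.8 = 5.227.
Mean = α/β = 47.0/8.8 = 5.341.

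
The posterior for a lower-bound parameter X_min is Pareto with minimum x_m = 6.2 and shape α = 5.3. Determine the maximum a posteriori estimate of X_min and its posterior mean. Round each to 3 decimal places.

The Pareto density is strictly decreasing on [x_m, ∞), so the mode is x_m = 6.200.
Mean = α·x_m/(α−1) = 5.3·6.2/4.3 = 7.642.

MAP = 6.200; posterior mean = 7.642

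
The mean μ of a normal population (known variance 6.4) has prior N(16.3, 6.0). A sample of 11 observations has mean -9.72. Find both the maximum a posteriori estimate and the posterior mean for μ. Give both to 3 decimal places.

Posterior for μ is Normal. Precision-weighted mean: (1/6.0·16.3 + 11/6.4·-9.72) / (1/6.0 + 11/6.4) = -7.420.
A Normal posterior is symmetric, so mode = mean.

MAP: -7.420. Posterior mean: -7.420.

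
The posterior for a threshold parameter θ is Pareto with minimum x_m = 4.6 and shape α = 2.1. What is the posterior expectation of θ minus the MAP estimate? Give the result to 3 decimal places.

The Pareto density is strictly decreasing on [x_m, ∞), so the mode is x_m = 4.600.
Mean = α·x_m/(α−1) = 2.1·4.6/1.1 = 8.782.
Difference = 8.782 − 4.600 = 4.182.
Right-skewed posterior ⇒ mode < mean.

4.182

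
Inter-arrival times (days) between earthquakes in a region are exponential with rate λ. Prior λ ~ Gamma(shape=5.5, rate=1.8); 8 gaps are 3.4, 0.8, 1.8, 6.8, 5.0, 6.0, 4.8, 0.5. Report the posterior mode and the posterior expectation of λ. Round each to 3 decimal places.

Σ times = 29.1. Posterior: Gamma(shape = 5.5+8 = 13.5, rate = 1.8+29.1 = 30.9).
Mode = (α−1)/β = 12.5/30.9 = 0.405.
Mean = α/β = 13.5/30.9 = 0.437.
Right-skewed posterior ⇒ mode < mean.

MAP = 0.405, posterior mean = 0.437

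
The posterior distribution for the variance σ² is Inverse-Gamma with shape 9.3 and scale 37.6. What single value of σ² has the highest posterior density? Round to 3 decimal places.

Mode = β/(α+1) = 37.6/10.3 = 3.650.
Mean = β/(α−1) = 37.6/8.3 = 4.530.
This is the posterior mode — the MAP estimate.

3.650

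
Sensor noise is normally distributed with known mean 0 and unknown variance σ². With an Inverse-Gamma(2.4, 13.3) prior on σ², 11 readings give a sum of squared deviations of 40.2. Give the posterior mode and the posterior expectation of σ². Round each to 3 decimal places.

Posterior: Inverse-Gamma(shape = 2.4+11/2 = 7.9, scale = 13.3+40.2/2 = 33.4).
Mode = β/(α+1) = 33.4/8.9 = 3.753.
Mean = β/(α−1) = 33.4/6.9 = 4.841.

σ²_MAP = 3.753, E[σ²|data] = 4.841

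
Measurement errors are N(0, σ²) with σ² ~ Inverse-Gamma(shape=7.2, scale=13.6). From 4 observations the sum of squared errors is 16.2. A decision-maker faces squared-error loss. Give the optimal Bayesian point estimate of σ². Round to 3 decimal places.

Posterior: Inverse-Gamma(shape = 7.2+4/2 = 9.2, scale = 13.6+16.2/2 = 21.7).
Mode = β/(α+1) = 21.7/10.2 = 2.127.
Mean = β/(α−1) = 21.7/8.2 = 2.646.
Squared-error loss ⇒ the optimal estimator is the posterior mean.

2.646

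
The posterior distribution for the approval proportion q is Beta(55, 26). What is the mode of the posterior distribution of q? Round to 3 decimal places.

Mode = (55−1)/(55+26−2) = 54/79 = 0.684.
Mean = 55/(55+26) = 55/81 = 0.679.
This is the posterior mode — the MAP estimate.

0.684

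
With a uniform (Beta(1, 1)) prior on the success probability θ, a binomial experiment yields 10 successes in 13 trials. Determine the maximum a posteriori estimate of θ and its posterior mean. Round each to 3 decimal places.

Posterior: Beta(1+10, 1+3) = Beta(11, 4).
Mode = (11−1)/(11+4−2) = 10/13 = 0.769.
With a flat prior the MAP equals the MLE, 10/13.
Mean = 11/(11+4) = 11/15 = 0.733.

MAP: 0.769. Posterior mean: 0.733.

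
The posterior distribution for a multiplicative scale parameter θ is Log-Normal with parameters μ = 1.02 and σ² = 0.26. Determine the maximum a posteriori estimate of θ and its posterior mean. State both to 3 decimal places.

θ_MAP = 2.138, E[θ|data] = 3.158

Mode = exp(μ − σ²) = exp(0.76) = 2.138.
Mean = exp(μ + σ²/2) = exp(1.150) = 3.158.
The posterior is right-skewed, so the mean exceeds the mode.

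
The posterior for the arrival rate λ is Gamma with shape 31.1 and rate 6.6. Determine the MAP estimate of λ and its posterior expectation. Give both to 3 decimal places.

λ_MAP = 4.561, E[λ|data] = 4.712

Mode = (α−1)/β = 30.1/6.6 = 4.561.
Mean = α/β = 31.1/6.6 = 4.712.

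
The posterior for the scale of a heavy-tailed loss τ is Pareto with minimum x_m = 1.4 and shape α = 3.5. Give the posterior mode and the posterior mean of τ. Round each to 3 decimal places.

The Pareto density is strictly decreasing on [x_m, ∞), so the mode is x_m = 1.400.
Mean = α·x_m/(α−1) = 3.5·1.4/2.5 = 1.960.
Mean > mode: the posterior has a right tail.

MAP: 1.400. Posterior mean: 1.960.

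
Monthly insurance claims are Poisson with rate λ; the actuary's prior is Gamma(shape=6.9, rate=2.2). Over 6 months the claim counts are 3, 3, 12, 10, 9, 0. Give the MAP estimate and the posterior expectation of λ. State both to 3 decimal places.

MAP: 5.232. Posterior mean: 5.354.

Σ counts = 37. Posterior: Gamma(shape = 6.9+37 = 43.9, rate = 2.2+6 = 8.2).
Mode = (α−1)/β = 42.9/8.2 = 5.232.
Mean = α/β = 43.9/8.2 = 5.354.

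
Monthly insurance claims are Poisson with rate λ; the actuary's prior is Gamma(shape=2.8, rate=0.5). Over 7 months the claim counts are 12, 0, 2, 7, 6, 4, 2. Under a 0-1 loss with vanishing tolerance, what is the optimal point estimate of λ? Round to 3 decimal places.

4.640

Σ counts = 33. Posterior: Gamma(shape = 2.8+33 = 35.8, rate = 0.5+7 = 7.5).
Mode = (α−1)/β = 34.8/7.5 = 4.640.
Mean = α/β = 35.8/7.5 = 4.773.
This is the posterior mode — the MAP estimate.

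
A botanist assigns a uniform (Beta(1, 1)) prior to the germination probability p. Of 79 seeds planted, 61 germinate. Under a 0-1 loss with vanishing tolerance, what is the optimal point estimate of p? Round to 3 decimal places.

0.772

Posterior: Beta(1+61, 1+18) = Beta(62, 19).
Mode = (62−1)/(62+19−2) = 61/79 = 0.772.
With a flat prior the MAP equals the MLE, 61/79.
Mean = 62/(62+19) = 62/81 = 0.765.
This is the posterior mode — the MAP estimate.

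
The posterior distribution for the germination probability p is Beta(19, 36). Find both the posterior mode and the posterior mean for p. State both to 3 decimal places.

Mode = (19−1)/(19+36−2) = 18/53 = 0.340.
Mean = 19/(19+36) = 19/55 = 0.345.
Right-skewed posterior ⇒ mode < mean.

MAP: 0.340. Posterior mean: 0.345.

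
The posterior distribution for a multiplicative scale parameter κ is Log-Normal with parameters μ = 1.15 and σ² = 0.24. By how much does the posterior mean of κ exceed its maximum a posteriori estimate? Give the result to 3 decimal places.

Mode = exp(μ − σ²) = exp(0.91) = 2.484.
Mean = exp(μ + σ²/2) = exp(1.270) = 3.561.
Difference = 3.561 − 2.484 = 1.077.
Right-skewed posterior ⇒ mode < mean.

1.077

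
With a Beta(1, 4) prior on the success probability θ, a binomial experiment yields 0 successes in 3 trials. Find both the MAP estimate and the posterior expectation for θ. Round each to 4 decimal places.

MAP = 0.0000; posterior mean = 0.1250

Posterior: Beta(1+0, 4+3) = Beta(1, 7).
Since α = 1 ≤ 1 and β > 1, the Beta density is monotone decreasing on [0,1]; the mode is at 0.
Mean = 1/(1+7) = 0.1250.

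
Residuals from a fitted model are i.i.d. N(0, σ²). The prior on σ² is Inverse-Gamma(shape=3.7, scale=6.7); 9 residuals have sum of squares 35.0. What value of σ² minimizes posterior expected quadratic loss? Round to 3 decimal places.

3.361

Posterior: Inverse-Gamma(shape = 3.7+9/2 = 8.2, scale = 6.7+35.0/2 = 24.2).
Mode = β/(α+1) = 24.2/9.2 = 2.630.
Mean = β/(α−1) = 24.2/7.2 = 3.361.
Quadratic loss ⇒ the optimal estimator is the posterior mean.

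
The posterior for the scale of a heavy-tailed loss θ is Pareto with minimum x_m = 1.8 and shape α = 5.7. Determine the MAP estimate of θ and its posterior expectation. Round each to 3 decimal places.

The Pareto density is strictly decreasing on [x_m, ∞), so the mode is x_m = 1.800.
Mean = α·x_m/(α−1) = 5.7·1.8/4.7 = 2.183.
Right-skewed posterior ⇒ mode < mean.

θ_MAP = 1.800, E[θ|data] = 2.183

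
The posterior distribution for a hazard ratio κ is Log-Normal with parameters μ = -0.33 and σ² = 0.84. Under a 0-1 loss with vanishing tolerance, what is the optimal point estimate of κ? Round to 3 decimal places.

Mode = exp(μ − σ²) = exp(-1.17) = 0.310.
Mean = exp(μ + σ²/2) = exp(0.090) = 1.094.
This is the posterior mode — the MAP estimate.

0.310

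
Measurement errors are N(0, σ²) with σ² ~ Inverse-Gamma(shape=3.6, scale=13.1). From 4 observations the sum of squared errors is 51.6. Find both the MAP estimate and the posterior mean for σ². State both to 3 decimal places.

Posterior: Inverse-Gamma(shape = 3.6+4/2 = 5.6, scale = 13.1+51.6/2 = 38.9).
Mode = β/(α+1) = 38.9/6.6 = 5.894.
Mean = β/(α−1) = 38.9/4.6 = 8.457.
The mean is pulled above the mode by the posterior's right skew.

MAP = 5.894, posterior mean = 8.457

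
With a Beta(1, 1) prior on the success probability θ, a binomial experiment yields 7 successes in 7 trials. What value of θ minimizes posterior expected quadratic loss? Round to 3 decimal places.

Posterior: Beta(1+7, 1+0) = Beta(8, 1).
Since β = 1 ≤ 1 and α > 1, the Beta density is monotone increasing on [0,1]; the mode is at 1.
Mean = 8/(8+1) = 0.889.
Quadratic loss ⇒ the optimal estimator is the posterior mean.

0.889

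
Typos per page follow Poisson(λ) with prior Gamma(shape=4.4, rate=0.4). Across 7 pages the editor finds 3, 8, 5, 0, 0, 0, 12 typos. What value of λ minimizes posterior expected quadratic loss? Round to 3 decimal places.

Σ counts = 28. Posterior: Gamma(shape = 4.4+28 = 32.4, rate = 0.4+7 = 7.4).
Mode = (α−1)/β = 31.4/7.4 = 4.243.
Mean = α/β = 32.4/7.4 = 4.378.
Quadratic loss ⇒ the optimal estimator is the posterior mean.

4.378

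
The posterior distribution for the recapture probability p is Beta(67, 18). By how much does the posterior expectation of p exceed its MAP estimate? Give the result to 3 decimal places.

-0.007

Mode = (67−1)/(67+18−2) = 66/83 = 0.795.
Mean = 67/(67+18) = 67/85 = 0.788.
Difference = 0.788 − 0.795 = -0.007.
Left-skewed posterior ⇒ mean < mode.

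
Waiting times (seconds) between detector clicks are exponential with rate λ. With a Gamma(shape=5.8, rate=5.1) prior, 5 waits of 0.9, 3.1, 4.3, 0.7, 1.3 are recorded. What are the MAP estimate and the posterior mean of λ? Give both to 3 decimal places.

MAP = 0.636; posterior mean = 0.701

Σ times = 10.3. Posterior: Gamma(shape = 5.8+5 = 10.8, rate = 5.1+10.3 = 15.4).
Mode = (α−1)/β = 9.8/15.4 = 0.636.
Mean = α/β = 10.8/15.4 = 0.701.
Right-skewed posterior ⇒ mode < mean.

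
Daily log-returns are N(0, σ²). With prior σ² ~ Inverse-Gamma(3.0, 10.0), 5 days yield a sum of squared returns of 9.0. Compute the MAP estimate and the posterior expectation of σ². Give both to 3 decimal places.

Posterior: Inverse-Gamma(shape = 3.0+5/2 = 5.5, scale = 10.0+9.0/2 = 14.5).
Mode = β/(α+1) = 14.5/6.5 = 2.231.
Mean = β/(α−1) = 14.5/4.5 = 3.222.

σ²_MAP = 2.231, E[σ²|data] = 3.222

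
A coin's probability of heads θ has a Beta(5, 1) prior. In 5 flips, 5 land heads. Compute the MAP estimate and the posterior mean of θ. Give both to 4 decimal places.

Posterior: Beta(5+5, 1+0) = Beta(10, 1).
Since β = 1 ≤ 1 and α > 1, the Beta density is monotone increasing on [0,1]; the mode is at 1.
Mean = 10/(10+1) = 0.9091.
The posterior is left-skewed, so the mode exceeds the mean.

θ_MAP = 1.0000, E[θ|data] = 0.9091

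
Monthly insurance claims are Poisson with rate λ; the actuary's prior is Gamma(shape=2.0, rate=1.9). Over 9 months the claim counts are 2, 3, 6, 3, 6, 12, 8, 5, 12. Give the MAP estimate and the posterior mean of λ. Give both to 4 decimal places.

MAP estimate = 5.3211, posterior mean = 5.4128

Σ counts = 57. Posterior: Gamma(shape = 2.0+57 = 59.0, rate = 1.9+9 = 10.9).
Mode = (α−1)/β = 58.0/10.9 = 5.3211.
Mean = α/β = 59.0/10.9 = 5.4128.
The posterior is right-skewed, so the mean exceeds the mode.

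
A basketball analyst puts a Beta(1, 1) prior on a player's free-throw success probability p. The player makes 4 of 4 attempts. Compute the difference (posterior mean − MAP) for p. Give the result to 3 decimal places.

Posterior: Beta(1+4, 1+0) = Beta(5, 1).
Since β = 1 ≤ 1 and α > 1, the Beta density is monotone increasing on [0,1]; the mode is at 1.
Mean = 5/(5+1) = 0.833.
Difference = 0.833 − 1.000 = -0.167.
The posterior is left-skewed, so the mode exceeds the mean.

-0.167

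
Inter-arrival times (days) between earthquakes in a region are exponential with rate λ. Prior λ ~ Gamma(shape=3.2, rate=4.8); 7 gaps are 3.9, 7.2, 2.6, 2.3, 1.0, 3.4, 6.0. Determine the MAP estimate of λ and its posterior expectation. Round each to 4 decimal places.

MAP estimate = 0.2949, posterior expectation = 0.3269

Σ times = 26.4. Posterior: Gamma(shape = 3.2+7 = 10.2, rate = 4.8+26.4 = 31.2).
Mode = (α−1)/β = 9.2/31.2 = 0.2949.
Mean = α/β = 10.2/31.2 = 0.3269.
Mean > mode: the posterior has a right tail.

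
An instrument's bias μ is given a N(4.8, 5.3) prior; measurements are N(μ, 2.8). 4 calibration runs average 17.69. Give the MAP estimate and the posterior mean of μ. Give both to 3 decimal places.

Posterior for μ is Normal. Precision-weighted mean: (1/5.3·4.8 + 4/2.8·17.69) / (1/5.3 + 4/2.8) = 16.186.
A Normal posterior is symmetric, so mode = mean.

MAP = 16.186, posterior mean = 16.186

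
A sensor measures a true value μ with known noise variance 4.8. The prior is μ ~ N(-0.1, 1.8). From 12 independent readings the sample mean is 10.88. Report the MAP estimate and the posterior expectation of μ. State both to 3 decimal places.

Posterior for μ is Normal. Precision-weighted mean: (1/1.8·-0.1 + 12/4.8·10.88) / (1/1.8 + 12/4.8) = 8.884.
A Normal posterior is symmetric, so mode = mean.

μ_MAP = 8.884, E[μ|data] = 8.884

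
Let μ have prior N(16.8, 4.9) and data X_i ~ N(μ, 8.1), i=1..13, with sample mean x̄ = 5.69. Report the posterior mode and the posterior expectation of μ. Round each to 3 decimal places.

posterior mode = 6.943, posterior expectation = 6.943

Posterior for μ is Normal. Precision-weighted mean: (1/4.9·16.8 + 13/8.1·5.69) / (1/4.9 + 13/8.1) = 6.943.
A Normal posterior is symmetric, so mode = mean.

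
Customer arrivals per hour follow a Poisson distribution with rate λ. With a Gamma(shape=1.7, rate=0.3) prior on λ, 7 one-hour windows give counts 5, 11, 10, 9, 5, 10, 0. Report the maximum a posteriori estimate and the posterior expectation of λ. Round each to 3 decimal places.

MAP: 6.945. Posterior mean: 7.082.

Σ counts = 50. Posterior: Gamma(shape = 1.7+50 = 51.7, rate = 0.3+7 = 7.3).
Mode = (α−1)/β = 50.7/7.3 = 6.945.
Mean = α/β = 51.7/7.3 = 7.082.
Mean > mode: the posterior has a right tail.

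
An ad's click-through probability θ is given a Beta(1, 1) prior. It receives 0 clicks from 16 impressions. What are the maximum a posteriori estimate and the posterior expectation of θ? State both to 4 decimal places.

θ_MAP = 0.0000, E[θ|data] = 0.0556

Posterior: Beta(1+0, 1+16) = Beta(1, 17).
Since α = 1 ≤ 1 and β > 1, the Beta density is monotone decreasing on [0,1]; the mode is at 0.
Mean = 1/(1+17) = 0.0556.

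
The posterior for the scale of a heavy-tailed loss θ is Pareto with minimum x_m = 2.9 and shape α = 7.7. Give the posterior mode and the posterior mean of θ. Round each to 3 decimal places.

The Pareto density is strictly decreasing on [x_m, ∞), so the mode is x_m = 2.900.
Mean = α·x_m/(α−1) = 7.7·2.9/6.7 = 3.333.

MAP: 2.900. Posterior mean: 3.333.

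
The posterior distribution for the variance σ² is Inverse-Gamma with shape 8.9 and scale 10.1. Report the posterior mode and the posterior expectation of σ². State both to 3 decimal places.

MAP: 1.020. Posterior mean: 1.278.

Mode = β/(α+1) = 10.1/9.9 = 1.020.
Mean = β/(α−1) = 10.1/7.9 = 1.278.
The mean is pulled above the mode by the posterior's right skew.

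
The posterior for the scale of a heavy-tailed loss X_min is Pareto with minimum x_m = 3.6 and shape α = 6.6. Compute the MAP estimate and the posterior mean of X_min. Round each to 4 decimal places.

The Pareto density is strictly decreasing on [x_m, ∞), so the mode is x_m = 3.6000.
Mean = α·x_m/(α−1) = 6.6·3.6/5.6 = 4.2429.

MAP: 3.6000. Posterior mean: 4.2429.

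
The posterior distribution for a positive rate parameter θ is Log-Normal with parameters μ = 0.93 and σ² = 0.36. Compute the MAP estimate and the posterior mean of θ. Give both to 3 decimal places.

Mode = exp(μ − σ²) = exp(0.57) = 1.768.
Mean = exp(μ + σ²/2) = exp(1.110) = 3.034.
The mean is pulled above the mode by the posterior's right skew.

θ_MAP = 1.768, E[θ|data] = 3.034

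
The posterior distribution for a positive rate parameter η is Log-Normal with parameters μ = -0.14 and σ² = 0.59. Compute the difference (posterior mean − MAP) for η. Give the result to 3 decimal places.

Mode = exp(μ − σ²) = exp(-0.73) = 0.482.
Mean = exp(μ + σ²/2) = exp(0.155) = 1.168.
Difference = 1.168 − 0.482 = 0.686.
Mean > mode: the posterior has a right tail.

0.686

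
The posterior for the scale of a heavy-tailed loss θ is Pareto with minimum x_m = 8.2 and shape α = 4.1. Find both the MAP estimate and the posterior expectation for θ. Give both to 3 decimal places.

The Pareto density is strictly decreasing on [x_m, ∞), so the mode is x_m = 8.200.
Mean = α·x_m/(α−1) = 4.1·8.2/3.1 = 10.845.

θ_MAP = 8.200, E[θ|data] = 10.845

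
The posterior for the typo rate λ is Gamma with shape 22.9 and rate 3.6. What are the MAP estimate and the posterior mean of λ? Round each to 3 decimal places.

MAP = 6.083, posterior mean = 6.361

Mode = (α−1)/β = 21.9/3.6 = 6.083.
Mean = α/β = 22.9/3.6 = 6.361.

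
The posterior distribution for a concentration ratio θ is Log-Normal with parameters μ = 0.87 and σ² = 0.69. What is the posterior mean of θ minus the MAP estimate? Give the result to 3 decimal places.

Mode = exp(μ − σ²) = exp(0.18) = 1.197.
Mean = exp(μ + σ²/2) = exp(1.215) = 3.370.
Difference = 3.370 − 1.197 = 2.173.

2.173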